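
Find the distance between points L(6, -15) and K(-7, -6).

The horizontal distance is |-7 - 6| = 13 and the vertical distance is |-6 - -15| = 9.
By the Pythagorean theorem, d = sqrt(13^2 + 9^2) = sqrt(250) = 5*sqrt(10).

5*sqrt(10)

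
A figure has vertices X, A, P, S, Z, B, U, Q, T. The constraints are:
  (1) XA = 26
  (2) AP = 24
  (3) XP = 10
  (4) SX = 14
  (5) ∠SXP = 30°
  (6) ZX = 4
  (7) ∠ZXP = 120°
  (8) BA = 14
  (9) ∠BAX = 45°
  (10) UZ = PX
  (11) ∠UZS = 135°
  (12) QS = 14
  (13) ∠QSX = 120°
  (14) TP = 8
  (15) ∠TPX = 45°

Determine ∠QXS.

Step 1: By the law of cosines on triangle XSQ: XQ² = 14² + 14² − 2·14·14·cos(120°) = 588, so XQ = 14·√3.
Step 2: By the inverse law of cosines on triangle QXS: cos(∠QXS) = ((14·√3)² + 14² − 14²) / (2·14·√3·14) = 588/678.96 = 0.866, so ∠QXS = 30°.

Therefore, the measure of angle ∠QXS = 30°.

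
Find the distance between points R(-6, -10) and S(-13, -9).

The horizontal distance is |-13 - -6| = 7 and the vertical distance is |-9 - -10| = 1.
By the Pythagorean theorem, d = sqrt(7^2 + 1^2) = sqrt(50) = 5*sqrt(2).

5*sqrt(2)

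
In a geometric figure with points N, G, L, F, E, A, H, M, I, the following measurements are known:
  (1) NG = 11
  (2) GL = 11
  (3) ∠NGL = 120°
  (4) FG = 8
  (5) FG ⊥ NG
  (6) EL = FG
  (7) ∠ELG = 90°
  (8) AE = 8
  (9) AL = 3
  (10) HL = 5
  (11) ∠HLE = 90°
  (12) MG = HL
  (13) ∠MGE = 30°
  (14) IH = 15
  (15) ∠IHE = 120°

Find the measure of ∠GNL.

Step 1: By the law of cosines on triangle NGL: NL² = 11² + 11² − 2·11·11·cos(120°) = 363, so NL = 11·√3.
Step 2: By the inverse law of cosines on triangle GNL: cos(∠GNL) = (11² + (11·√3)² − 11²) / (2·11·11·√3) = 363/419.16 = 0.866, so ∠GNL = 30°.

Therefore, the measure of angle ∠GNL = 30°.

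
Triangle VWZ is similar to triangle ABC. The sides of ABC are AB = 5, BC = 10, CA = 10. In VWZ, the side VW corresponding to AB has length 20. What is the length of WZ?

Since the triangles are similar, the ratio of corresponding sides is constant.
Scale factor k = VW / AB = 20 / 5 = 4
WZ = k * BC = 4 * 10 = 40

40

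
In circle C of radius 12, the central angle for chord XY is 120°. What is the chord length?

Drop a perpendicular from the center to the chord, bisecting both the chord and the central angle.
Each half-chord = r sin(θ/2) = 12 sin(60°).
The full chord = 2 × 12 × sin(60°) = 12*sqrt(3).

12*sqrt(3)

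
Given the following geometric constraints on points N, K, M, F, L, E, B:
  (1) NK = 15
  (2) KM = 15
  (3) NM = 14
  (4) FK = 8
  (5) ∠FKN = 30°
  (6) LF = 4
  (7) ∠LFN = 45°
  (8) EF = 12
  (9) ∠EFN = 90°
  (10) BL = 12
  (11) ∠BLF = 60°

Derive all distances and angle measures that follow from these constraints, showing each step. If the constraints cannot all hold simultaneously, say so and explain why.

The constraints are consistent.

Step 1: From NK = 15, KF = 8, and ∠NKF = 30°, by the law of cosines:
  NF² = NK² + KF² - 2·NK·KF·cos(30°) = 225 + 64 - 207.8 = 81.15
  NF ≈ 9.01

Step 2: From FL = 4, LB = 12, and ∠FLB = 60°, by the law of cosines:
  FB² = FL² + LB² - 2·FL·LB·cos(60°) = 16 + 144 - 48 = 112
  FB = 4·√7

Step 3: From NK = 15, NM = 14, KM = 15, by the inverse law of cosines:
  cos(∠KNM) = (NK² + NM² - KM²) / (2·NK·NM)
  ∠KNM = 62.18°

Step 4: From KM = 15, KN = 15, MN = 14, by the inverse law of cosines:
  cos(∠MKN) = (KM² + KN² - MN²) / (2·KM·KN)
  ∠MKN = 55.64°

Step 5: From MK = 15, MN = 14, KN = 15, by the inverse law of cosines:
  cos(∠KMN) = (MK² + MN² - KN²) / (2·MK·MN)
  ∠KMN = 62.18°

Step 6: From NF = 9.01, FL = 4, and ∠NFL = 45°, by the law of cosines:
  NL² = NF² + FL² - 2·NF·FL·cos(45°) = 81.15 + 16 - 50.96 = 46.19
  NL ≈ 6.8

Step 7: From NF = 9.01, FE = 12, and ∠NFE = 90°, by the law of cosines:
  NE² = NF² + FE² - 2·NF·FE·cos(90°) = 81.15 + 144 - 0 = 225.2
  NE ≈ 15.01

Step 8: From NF = 9.01, NK = 15, FK = 8, by the inverse law of cosines:
  cos(∠FNK) = (NF² + NK² - FK²) / (2·NF·NK)
  ∠FNK = 26.36°

Step 9: From FB = 4·√7, FL = 4, BL = 12, by the inverse law of cosines:
  cos(∠BFL) = (FB² + FL² - BL²) / (2·FB·FL)
  ∠BFL = 100.89°

Step 10: From FK = 8, FN = 9.01, KN = 15, by the inverse law of cosines:
  cos(∠KFN) = (FK² + FN² - KN²) / (2·FK·FN)
  ∠KFN = 123.64°

Step 11: From BF = 4·√7, BL = 12, FL = 4, by the inverse law of cosines:
  cos(∠FBL) = (BF² + BL² - FL²) / (2·BF·BL)
  ∠FBL = 19.11°

Step 12: From NE = 15.01, NF = 9.01, EF = 12, by the inverse law of cosines:
  cos(∠ENF) = (NE² + NF² - EF²) / (2·NE·NF)
  ∠ENF = 53.1°

Step 13: From NF = 9.01, NL = 6.8, FL = 4, by the inverse law of cosines:
  cos(∠FNL) = (NF² + NL² - FL²) / (2·NF·NL)
  ∠FNL = 24.59°

Step 14: From LF = 4, LN = 6.8, FN = 9.01, by the inverse law of cosines:
  cos(∠FLN) = (LF² + LN² - FN²) / (2·LF·LN)
  ∠FLN = 110.41°

Step 15: From EF = 12, EN = 15.01, FN = 9.01, by the inverse law of cosines:
  cos(∠FEN) = (EF² + EN² - FN²) / (2·EF·EN)
  ∠FEN = 36.9°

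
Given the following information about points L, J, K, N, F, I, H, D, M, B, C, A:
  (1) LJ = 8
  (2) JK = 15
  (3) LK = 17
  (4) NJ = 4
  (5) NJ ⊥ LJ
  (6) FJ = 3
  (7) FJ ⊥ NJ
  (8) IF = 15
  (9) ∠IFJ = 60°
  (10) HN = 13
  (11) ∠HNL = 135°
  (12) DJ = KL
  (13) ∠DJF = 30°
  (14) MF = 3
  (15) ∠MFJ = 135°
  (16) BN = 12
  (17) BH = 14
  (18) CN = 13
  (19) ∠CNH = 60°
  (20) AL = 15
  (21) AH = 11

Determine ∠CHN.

Step 1: By the law of cosines on triangle HNC: HC² = 13² + 13² − 2·13·13·cos(60°) = 169, so HC = 13.
Step 2: By the inverse law of cosines on triangle CHN: cos(∠CHN) = (13² + 13² − 13²) / (2·13·13) = 169/338 = 0.5, so ∠CHN = 60°.

Therefore, the measure of angle ∠CHN = 60°.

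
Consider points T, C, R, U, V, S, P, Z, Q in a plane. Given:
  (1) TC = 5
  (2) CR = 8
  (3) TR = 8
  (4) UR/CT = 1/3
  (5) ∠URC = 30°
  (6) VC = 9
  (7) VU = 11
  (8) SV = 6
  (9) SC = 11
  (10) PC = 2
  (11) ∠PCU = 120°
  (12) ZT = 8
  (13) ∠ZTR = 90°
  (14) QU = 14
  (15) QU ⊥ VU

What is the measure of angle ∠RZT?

Step 1: By the law of cosines on triangle ZTR: ZR² = 8² + 8² − 2·8·8·cos(90°) = 128, so ZR = 8·√2.
Step 2: By the inverse law of cosines on triangle RZT: cos(∠RZT) = ((8·√2)² + 8² − 8²) / (2·8·√2·8) = 128/181.02 = 0.7071, so ∠RZT = 45°.

Therefore, the measure of angle ∠RZT = 45°.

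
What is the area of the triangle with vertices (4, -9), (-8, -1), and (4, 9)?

The Shoelace formula computes the area from vertex coordinates by summing cross products.
For vertices (4,-9), (-8,-1), (4,9):
Signed sum = 4*-1 - -8*-9 + -8*9 - 4*-1 + 4*-9 - 4*9
= -76 + -68 + -72 = -216
Area = (1/2)|-216| = 108.

108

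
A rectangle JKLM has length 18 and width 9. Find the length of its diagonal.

d = sqrt(18^2 + 9^2) = sqrt(405) = 9*sqrt(5)

9*sqrt(5)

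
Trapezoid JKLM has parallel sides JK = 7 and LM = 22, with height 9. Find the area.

Area = (7 + 22) * 9 / 2 = 261 / 2 = 261/2

261/2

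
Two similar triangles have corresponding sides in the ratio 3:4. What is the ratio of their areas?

Area ratio = (side ratio)^2 = (3/4)^2 = 9:16.

9:16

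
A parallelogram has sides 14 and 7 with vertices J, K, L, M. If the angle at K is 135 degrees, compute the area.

The area of a parallelogram equals the product of two adjacent sides times the sine of the included angle.
This is because the height equals 7 * sin(135°) = 7*sqrt(2)/2.
Area = 14 * 7*sqrt(2)/2 = 49*sqrt(2)

49*sqrt(2)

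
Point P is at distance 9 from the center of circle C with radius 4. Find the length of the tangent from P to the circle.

Let T be the point of tangency. Then CT ⊥ PT (radius ⊥ tangent).
In right triangle CTP: CP² = CT² + PT²
9² = 4² + PT²
PT² = 65, PT = sqrt(65)

sqrt(65)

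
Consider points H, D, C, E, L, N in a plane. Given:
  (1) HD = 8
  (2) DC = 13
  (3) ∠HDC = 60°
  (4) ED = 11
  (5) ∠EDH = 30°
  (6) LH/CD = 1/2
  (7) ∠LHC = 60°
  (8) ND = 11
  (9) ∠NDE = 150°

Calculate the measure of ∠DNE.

Step 1: By the law of cosines on triangle NDE: NE² = 11² + 11² − 2·11·11·cos(150°) = 451.58, so NE ≈ 21.25.
Step 2: By the inverse law of cosines on triangle DNE: cos(∠DNE) = (11² + 21.25² − 11²) / (2·11·21.25) = 451.58/467.51 = 0.9659, so ∠DNE = 15°.

Therefore, the measure of angle ∠DNE = 15°.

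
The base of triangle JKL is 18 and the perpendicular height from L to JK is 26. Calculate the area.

Area = (1/2) * base * height
Area = (1/2) * 18 * 26
Area = 234

234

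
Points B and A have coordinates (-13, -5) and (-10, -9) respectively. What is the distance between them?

d = sqrt((-10 - -13)^2 + (-9 - -5)^2)
d = sqrt(3^2 + -4^2)
d = sqrt(9 + 16)
d = sqrt(25) = 5

5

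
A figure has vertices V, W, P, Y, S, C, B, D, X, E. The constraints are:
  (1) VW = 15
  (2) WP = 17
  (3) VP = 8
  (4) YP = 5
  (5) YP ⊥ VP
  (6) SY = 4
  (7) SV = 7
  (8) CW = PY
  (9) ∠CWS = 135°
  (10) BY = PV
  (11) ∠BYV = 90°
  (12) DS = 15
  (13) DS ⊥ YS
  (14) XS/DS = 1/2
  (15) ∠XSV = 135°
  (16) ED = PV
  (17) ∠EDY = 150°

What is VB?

From the given relations: BY = PV = 8.
Step 1: By the law of cosines on triangle VPY: VY² = 8² + 5² − 2·8·5·cos(90°) = 89, so VY = √89.
Step 2: By the law of cosines on triangle VYB: VB² = √89² + 8² − 2·√89·8·cos(90°) = 153, so VB = 3·√17.

Therefore, the length of VB = 3·√17.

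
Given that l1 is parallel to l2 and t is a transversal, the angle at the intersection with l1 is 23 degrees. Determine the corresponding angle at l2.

When a transversal crosses parallel lines, angles in the same position at each intersection are called corresponding angles.
These are always equal, so the answer is 23 degrees.

23 degrees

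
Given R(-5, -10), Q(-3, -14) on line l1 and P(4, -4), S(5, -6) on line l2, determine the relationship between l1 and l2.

Slope of line 1: m1 = (-14 - -10)/(-3 - -5) = -4/2 = -2
Slope of line 2: m2 = (-6 - -4)/(5 - 4) = -2/1 = -2
Two lines are parallel if and only if they have equal slopes (or both are vertical).
Here m1 = m2 = -2, confirming the lines are parallel.

Parallel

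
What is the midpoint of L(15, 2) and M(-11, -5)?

The midpoint is the average of the coordinates:
x: (15 + -11)/2 = 2
y: (2 + -5)/2 = -3/2
Midpoint = (2, -3/2)

(2, -3/2)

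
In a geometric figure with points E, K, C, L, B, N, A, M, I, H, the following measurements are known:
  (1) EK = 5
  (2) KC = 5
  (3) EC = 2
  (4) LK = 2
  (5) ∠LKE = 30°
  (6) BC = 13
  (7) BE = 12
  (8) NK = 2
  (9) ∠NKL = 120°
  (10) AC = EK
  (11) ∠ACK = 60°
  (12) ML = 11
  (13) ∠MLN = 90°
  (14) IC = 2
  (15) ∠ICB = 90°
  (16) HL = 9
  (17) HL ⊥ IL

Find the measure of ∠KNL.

Step 1: By the law of cosines on triangle NKL: NL² = 2² + 2² − 2·2·2·cos(120°) = 12, so NL = 2·√3.
Step 2: By the inverse law of cosines on triangle KNL: cos(∠KNL) = (2² + (2·√3)² − 2²) / (2·2·2·√3) = 12/13.86 = 0.866, so ∠KNL = 30°.

Therefore, the measure of angle ∠KNL = 30°.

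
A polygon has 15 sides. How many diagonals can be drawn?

The number of diagonals in an n-gon is n(n - 3)/2.
For n = 15: 15(15 - 3)/2 = 15 × 12 / 2 = 90.

90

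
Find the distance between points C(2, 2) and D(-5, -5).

d = sqrt((-7)^2 + (-7)^2) = sqrt(98) = 7*sqrt(2)

7*sqrt(2)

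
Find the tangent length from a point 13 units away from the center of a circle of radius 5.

tangent = √(d² - r²) = √(13² - 5²) = √(169 - 25) = √144 = 12

12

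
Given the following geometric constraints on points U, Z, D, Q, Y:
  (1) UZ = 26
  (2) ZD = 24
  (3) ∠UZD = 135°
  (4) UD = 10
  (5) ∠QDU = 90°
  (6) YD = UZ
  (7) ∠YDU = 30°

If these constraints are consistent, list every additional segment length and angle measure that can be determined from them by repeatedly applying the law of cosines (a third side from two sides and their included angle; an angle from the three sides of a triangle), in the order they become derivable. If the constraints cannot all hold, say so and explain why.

These constraints are not satisfiable: (1), (2) and (4) fix all three sides of triangle UZD, so by the law of cosines cos(∠UZD) = (26² + 24² − 10²) / (2·26·24) = 0.9231, i.e. ∠UZD ≈ 22.62°, which contradicts (3) ∠UZD = 135°. No planar figure meets all of them, so nothing further can be derived.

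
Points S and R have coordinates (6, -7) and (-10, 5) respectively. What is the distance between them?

d = sqrt((-10 - 6)^2 + (5 - -7)^2)
d = sqrt(-16^2 + 12^2)
d = sqrt(256 + 144)
d = sqrt(400) = 20

20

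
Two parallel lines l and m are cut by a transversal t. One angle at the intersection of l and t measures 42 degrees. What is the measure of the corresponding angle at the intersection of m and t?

Corresponding angles are equal: 42 degrees.

42 degrees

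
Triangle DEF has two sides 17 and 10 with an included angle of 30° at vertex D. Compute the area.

Area = (1/2) * DE * DF * sin(D)
Area = (1/2) * 17 * 10 * sin(30°)
Area = (1/2) * 17 * 10 * 1/2
Area = 85/2

85/2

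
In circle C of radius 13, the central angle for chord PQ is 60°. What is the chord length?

Chord = 2(13) sin(30°) = 13

13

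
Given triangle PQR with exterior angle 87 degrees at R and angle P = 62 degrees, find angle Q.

By the exterior angle theorem: exterior angle = sum of remote interior angles.
87 = 62 + angle Q
angle Q = 87 - 62 = 25 degrees

25 degrees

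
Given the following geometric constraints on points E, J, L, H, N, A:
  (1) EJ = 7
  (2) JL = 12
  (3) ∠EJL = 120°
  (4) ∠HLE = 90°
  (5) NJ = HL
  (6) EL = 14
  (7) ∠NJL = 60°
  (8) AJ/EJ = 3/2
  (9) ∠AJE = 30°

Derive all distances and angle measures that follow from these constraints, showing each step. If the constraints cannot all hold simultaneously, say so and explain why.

These constraints are not satisfiable: (1), (2) and (3) already determine EL: by the law of cosines EL² = 7² + 12² − 2·7·12·cos(120°) = 277, so EL ≈ 16.64, which contradicts (6) EL = 14. No planar figure meets all of them, so nothing further can be derived.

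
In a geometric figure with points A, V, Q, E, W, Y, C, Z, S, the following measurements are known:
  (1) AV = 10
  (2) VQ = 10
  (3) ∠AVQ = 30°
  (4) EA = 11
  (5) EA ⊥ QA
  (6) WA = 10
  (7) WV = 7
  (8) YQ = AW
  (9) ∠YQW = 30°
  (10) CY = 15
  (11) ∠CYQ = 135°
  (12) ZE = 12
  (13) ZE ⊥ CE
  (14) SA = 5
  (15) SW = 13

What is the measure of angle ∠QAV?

Step 1: By the law of cosines on triangle AVQ: AQ² = 10² + 10² − 2·10·10·cos(30°) = 26.79, so AQ ≈ 5.18.
Step 2: By the inverse law of cosines on triangle QAV: cos(∠QAV) = (5.18² + 10² − 10²) / (2·5.18·10) = 26.79/103.53 = 0.2588, so ∠QAV = 75°.

Therefore, the measure of angle ∠QAV = 75°.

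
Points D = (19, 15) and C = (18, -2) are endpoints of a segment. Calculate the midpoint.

M = ((x₁ + x₂)/2, (y₁ + y₂)/2)
= ((19 + 18)/2, (15 + -2)/2)
= (37/2, 13/2) = (37/2, 13/2)

(37/2, 13/2)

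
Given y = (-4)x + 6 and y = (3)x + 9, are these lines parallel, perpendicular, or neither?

Slope of line 1: m1 = -4
Slope of line 2: m2 = 3
m1 != m2 and m1*m2 = -12 != -1. Neither.

Neither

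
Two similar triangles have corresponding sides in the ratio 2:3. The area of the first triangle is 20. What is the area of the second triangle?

The ratio of areas of similar triangles = (side ratio)^2.
Side ratio = 2:3, so area ratio = 4:9.
Area of the second triangle / Area of the first triangle = 9/4
Area of the second triangle = 20 * 9/4 = 45

45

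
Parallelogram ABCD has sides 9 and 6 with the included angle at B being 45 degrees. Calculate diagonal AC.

Using the law of cosines:
d^2 = 9^2 + 6^2 - 2(9)(6)cos(45 degrees)
d^2 = 81 + 36 - 108*sqrt(2)/2
d^2 = 117 - 54*sqrt(2)
d = 3*sqrt(13 - 6*sqrt(2))

3*sqrt(13 - 6*sqrt(2))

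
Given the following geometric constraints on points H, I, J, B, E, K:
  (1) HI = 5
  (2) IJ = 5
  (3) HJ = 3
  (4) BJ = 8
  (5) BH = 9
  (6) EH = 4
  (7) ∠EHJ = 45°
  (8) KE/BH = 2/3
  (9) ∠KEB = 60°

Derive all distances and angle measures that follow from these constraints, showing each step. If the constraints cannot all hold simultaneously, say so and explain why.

The constraints are consistent.

From the given relations:
  KE = 2/3·BH = 2/3·9 = 6

Step 1: From JH = 3, HE = 4, and ∠JHE = 45°, by the law of cosines:
  JE² = JH² + HE² - 2·JH·HE·cos(45°) = 9 + 16 - 16.97 = 8.029
  JE ≈ 2.83

Step 2: From HB = 9, HJ = 3, BJ = 8, by the inverse law of cosines:
  cos(∠BHJ) = (HB² + HJ² - BJ²) / (2·HB·HJ)
  ∠BHJ = 61.22°

Step 3: From HI = 5, HJ = 3, IJ = 5, by the inverse law of cosines:
  cos(∠IHJ) = (HI² + HJ² - IJ²) / (2·HI·HJ)
  ∠IHJ = 72.54°

Step 4: From IH = 5, IJ = 5, HJ = 3, by the inverse law of cosines:
  cos(∠HIJ) = (IH² + IJ² - HJ²) / (2·IH·IJ)
  ∠HIJ = 34.92°

Step 5: From JB = 8, JH = 3, BH = 9, by the inverse law of cosines:
  cos(∠BJH) = (JB² + JH² - BH²) / (2·JB·JH)
  ∠BJH = 99.59°

Step 6: From JH = 3, JI = 5, HI = 5, by the inverse law of cosines:
  cos(∠HJI) = (JH² + JI² - HI²) / (2·JH·JI)
  ∠HJI = 72.54°

Step 7: From BH = 9, BJ = 8, HJ = 3, by the inverse law of cosines:
  cos(∠HBJ) = (BH² + BJ² - HJ²) / (2·BH·BJ)
  ∠HBJ = 19.19°

Step 8: From JE = 2.83, JH = 3, EH = 4, by the inverse law of cosines:
  cos(∠EJH) = (JE² + JH² - EH²) / (2·JE·JH)
  ∠EJH = 86.53°

Step 9: From EH = 4, EJ = 2.83, HJ = 3, by the inverse law of cosines:
  cos(∠HEJ) = (EH² + EJ² - HJ²) / (2·EH·EJ)
  ∠HEJ = 48.47°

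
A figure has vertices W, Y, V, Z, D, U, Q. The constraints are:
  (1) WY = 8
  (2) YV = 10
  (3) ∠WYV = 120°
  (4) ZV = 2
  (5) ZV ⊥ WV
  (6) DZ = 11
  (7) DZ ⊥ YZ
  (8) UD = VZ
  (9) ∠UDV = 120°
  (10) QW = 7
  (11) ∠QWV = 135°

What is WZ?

Step 1: By the law of cosines on triangle VYW: VW² = 10² + 8² − 2·10·8·cos(120°) = 244, so VW = 2·√61.
Step 2: By the law of cosines on triangle WVZ: WZ² = (2·√61)² + 2² − 2·2·√61·2·cos(90°) = 248, so WZ = 2·√62.

Therefore, the length of WZ = 2·√62.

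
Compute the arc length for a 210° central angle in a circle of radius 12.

The full circumference is 2πr = 2π(12) = 24*pi.
The arc spans 210° out of 360°, which is a fraction of 7/12.
Arc length = 24*pi × 7/12 = 14*pi.

14*pi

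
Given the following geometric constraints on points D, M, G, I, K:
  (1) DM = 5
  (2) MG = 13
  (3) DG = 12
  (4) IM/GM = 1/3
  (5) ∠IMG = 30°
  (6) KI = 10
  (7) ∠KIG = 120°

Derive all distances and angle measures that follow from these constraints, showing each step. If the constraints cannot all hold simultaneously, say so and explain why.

The constraints are consistent.

From the given relations:
  IM = 1/3·GM = 1/3·13 ≈ 4.33

Step 1: From GM = 13, MI = 4.33, and ∠GMI = 30°, by the law of cosines:
  GI² = GM² + MI² - 2·GM·MI·cos(30°) = 169 + 18.78 - 97.57 = 90.21
  GI ≈ 9.5

Step 2: From DG = 12, DM = 5, GM = 13, by the inverse law of cosines:
  cos(∠GDM) = (DG² + DM² - GM²) / (2·DG·DM)
  ∠GDM = 90°

Step 3: From MD = 5, MG = 13, DG = 12, by the inverse law of cosines:
  cos(∠DMG) = (MD² + MG² - DG²) / (2·MD·MG)
  ∠DMG = 67.38°

Step 4: From GD = 12, GM = 13, DM = 5, by the inverse law of cosines:
  cos(∠DGM) = (GD² + GM² - DM²) / (2·GD·GM)
  ∠DGM = 22.62°

Step 5: From GI = 9.5, IK = 10, and ∠GIK = 120°, by the law of cosines:
  GK² = GI² + IK² - 2·GI·IK·cos(120°) = 90.21 + 100 + 94.98 = 285.2
  GK ≈ 16.89

Step 6: From GI = 9.5, GM = 13, IM = 4.33, by the inverse law of cosines:
  cos(∠IGM) = (GI² + GM² - IM²) / (2·GI·GM)
  ∠IGM = 13.19°

Step 7: From IG = 9.5, IM = 4.33, GM = 13, by the inverse law of cosines:
  cos(∠GIM) = (IG² + IM² - GM²) / (2·IG·IM)
  ∠GIM = 136.81°

Step 8: From GI = 9.5, GK = 16.89, IK = 10, by the inverse law of cosines:
  cos(∠IGK) = (GI² + GK² - IK²) / (2·GI·GK)
  ∠IGK = 30.85°

Step 9: From KG = 16.89, KI = 10, GI = 9.5, by the inverse law of cosines:
  cos(∠GKI) = (KG² + KI² - GI²) / (2·KG·KI)
  ∠GKI = 29.15°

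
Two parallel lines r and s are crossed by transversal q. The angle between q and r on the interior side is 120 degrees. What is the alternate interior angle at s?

Alternate interior angles formed by parallel lines and a transversal are equal.
The given angle is 120 degrees.
The alternate interior angle = 120 degrees.

120 degrees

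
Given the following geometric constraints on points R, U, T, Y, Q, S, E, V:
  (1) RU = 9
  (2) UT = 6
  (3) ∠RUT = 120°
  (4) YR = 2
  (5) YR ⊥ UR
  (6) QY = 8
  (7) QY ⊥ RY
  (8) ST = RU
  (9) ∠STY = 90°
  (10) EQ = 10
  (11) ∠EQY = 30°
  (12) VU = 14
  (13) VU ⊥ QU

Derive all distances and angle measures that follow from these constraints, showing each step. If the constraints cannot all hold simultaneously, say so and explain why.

The constraints are consistent.

From the given relations:
  ST = RU = 9

Step 1: From RU = 9, UT = 6, and ∠RUT = 120°, by the law of cosines:
  RT² = RU² + UT² - 2·RU·UT·cos(120°) = 81 + 36 + 54 = 171
  RT = 3·√19

Step 2: From RY = 2, YQ = 8, and ∠RYQ = 90°, by the law of cosines:
  RQ² = RY² + YQ² - 2·RY·YQ·cos(90°) = 4 + 64 - 0 = 68
  RQ = 2·√17

Step 3: From UR = 9, RY = 2, and ∠URY = 90°, by the law of cosines:
  UY² = UR² + RY² - 2·UR·RY·cos(90°) = 81 + 4 - 0 = 85
  UY = √85

Step 4: From YQ = 8, QE = 10, and ∠YQE = 30°, by the law of cosines:
  YE² = YQ² + QE² - 2·YQ·QE·cos(30°) = 64 + 100 - 138.6 = 25.44
  YE ≈ 5.04

Step 5: From RQ = 2·√17, RY = 2, QY = 8, by the inverse law of cosines:
  cos(∠QRY) = (RQ² + RY² - QY²) / (2·RQ·RY)
  ∠QRY = 75.96°

Step 6: From RT = 3·√19, RU = 9, TU = 6, by the inverse law of cosines:
  cos(∠TRU) = (RT² + RU² - TU²) / (2·RT·RU)
  ∠TRU = 23.41°

Step 7: From UR = 9, UY = √85, RY = 2, by the inverse law of cosines:
  cos(∠RUY) = (UR² + UY² - RY²) / (2·UR·UY)
  ∠RUY = 12.53°

Step 8: From TR = 3·√19, TU = 6, RU = 9, by the inverse law of cosines:
  cos(∠RTU) = (TR² + TU² - RU²) / (2·TR·TU)
  ∠RTU = 36.59°

Step 9: From YE = 5.04, YQ = 8, EQ = 10, by the inverse law of cosines:
  cos(∠EYQ) = (YE² + YQ² - EQ²) / (2·YE·YQ)
  ∠EYQ = 97.52°

Step 10: From YR = 2, YU = √85, RU = 9, by the inverse law of cosines:
  cos(∠RYU) = (YR² + YU² - RU²) / (2·YR·YU)
  ∠RYU = 77.47°

Step 11: From QR = 2·√17, QY = 8, RY = 2, by the inverse law of cosines:
  cos(∠RQY) = (QR² + QY² - RY²) / (2·QR·QY)
  ∠RQY = 14.04°

Step 12: From EQ = 10, EY = 5.04, QY = 8, by the inverse law of cosines:
  cos(∠QEY) = (EQ² + EY² - QY²) / (2·EQ·EY)
  ∠QEY = 52.48°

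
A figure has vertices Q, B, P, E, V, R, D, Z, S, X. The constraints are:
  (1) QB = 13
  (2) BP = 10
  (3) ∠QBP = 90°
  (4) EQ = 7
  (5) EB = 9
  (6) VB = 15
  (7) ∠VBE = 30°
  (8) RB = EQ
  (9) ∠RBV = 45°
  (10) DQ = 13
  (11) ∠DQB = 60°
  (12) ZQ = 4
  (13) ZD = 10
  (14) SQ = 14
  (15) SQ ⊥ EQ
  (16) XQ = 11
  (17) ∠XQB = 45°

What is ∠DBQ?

Step 1: By the law of cosines on triangle BQD: BD² = 13² + 13² − 2·13·13·cos(60°) = 169, so BD = 13.
Step 2: By the inverse law of cosines on triangle DBQ: cos(∠DBQ) = (13² + 13² − 13²) / (2·13·13) = 169/338 = 0.5, so ∠DBQ = 60°.

Therefore, the measure of angle ∠DBQ = 60°.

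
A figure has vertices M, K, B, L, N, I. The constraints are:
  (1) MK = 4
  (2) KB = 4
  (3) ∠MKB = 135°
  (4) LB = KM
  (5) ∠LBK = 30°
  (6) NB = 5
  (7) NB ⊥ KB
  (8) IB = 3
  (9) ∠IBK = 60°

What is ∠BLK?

From the given relations: LB = KM = 4.
Step 1: By the law of cosines on triangle LBK: LK² = 4² + 4² − 2·4·4·cos(30°) = 4.29, so LK ≈ 2.07.
Step 2: By the inverse law of cosines on triangle BLK: cos(∠BLK) = (4² + 2.07² − 4²) / (2·4·2.07) = 4.29/16.56 = 0.2588, so ∠BLK = 75°.

Therefore, the measure of angle ∠BLK = 75°.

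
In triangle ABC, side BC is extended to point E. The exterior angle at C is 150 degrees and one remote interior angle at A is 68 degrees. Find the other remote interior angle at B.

The exterior angle theorem states that an exterior angle equals the sum of the two non-adjacent interior angles.
So 150 = 68 + angle B, which gives angle B = 150 - 68 = 82 degrees.

82 degrees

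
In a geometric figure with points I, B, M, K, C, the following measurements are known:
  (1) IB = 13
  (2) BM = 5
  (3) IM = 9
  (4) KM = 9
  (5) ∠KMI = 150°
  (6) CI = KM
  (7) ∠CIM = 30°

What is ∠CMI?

From the given relations: CI = KM = 9.
Step 1: By the law of cosines on triangle MIC: MC² = 9² + 9² − 2·9·9·cos(30°) = 21.7, so MC ≈ 4.66.
Step 2: By the inverse law of cosines on triangle CMI: cos(∠CMI) = (4.66² + 9² − 9²) / (2·4.66·9) = 21.7/83.86 = 0.2588, so ∠CMI = 75°.

Therefore, the measure of angle ∠CMI = 75°.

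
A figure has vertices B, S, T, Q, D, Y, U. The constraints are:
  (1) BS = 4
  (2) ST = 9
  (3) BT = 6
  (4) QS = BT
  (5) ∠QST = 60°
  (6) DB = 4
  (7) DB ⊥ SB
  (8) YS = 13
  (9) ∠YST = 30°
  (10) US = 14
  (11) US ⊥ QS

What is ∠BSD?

Step 1: By the law of cosines on triangle SBD: SD² = 4² + 4² − 2·4·4·cos(90°) = 32, so SD = 4·√2.
Step 2: By the inverse law of cosines on triangle BSD: cos(∠BSD) = (4² + (4·√2)² − 4²) / (2·4·4·√2) = 32/45.25 = 0.7071, so ∠BSD = 45°.

Therefore, the measure of angle ∠BSD = 45°.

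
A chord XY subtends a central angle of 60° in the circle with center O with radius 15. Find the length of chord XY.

Chord = 2(15) sin(30°) = 15

15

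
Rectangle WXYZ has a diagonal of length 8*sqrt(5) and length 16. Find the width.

b = sqrt(d^2 - a^2) = sqrt(320 - 256) = sqrt(64) = 8

8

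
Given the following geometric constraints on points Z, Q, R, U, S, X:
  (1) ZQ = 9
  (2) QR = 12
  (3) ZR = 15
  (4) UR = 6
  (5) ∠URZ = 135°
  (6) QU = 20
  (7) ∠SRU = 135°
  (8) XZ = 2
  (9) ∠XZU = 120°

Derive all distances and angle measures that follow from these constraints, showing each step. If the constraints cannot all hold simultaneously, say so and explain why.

These constraints are not satisfiable: by the triangle inequality in triangle RQU, (2) QR = 12 and (4) UR = 6 force QU ≤ 12 + 6 = 18, but (6) says QU = 20. No planar figure meets all of them, so nothing further can be derived.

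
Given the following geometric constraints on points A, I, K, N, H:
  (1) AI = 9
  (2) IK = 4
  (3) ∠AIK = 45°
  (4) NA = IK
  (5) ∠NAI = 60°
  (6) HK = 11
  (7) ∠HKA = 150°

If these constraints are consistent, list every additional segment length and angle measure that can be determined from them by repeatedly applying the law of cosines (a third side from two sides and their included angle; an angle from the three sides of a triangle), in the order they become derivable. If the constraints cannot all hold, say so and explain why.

The constraints are consistent. Derivable facts, in order:
After 1 step:
- AK ≈ 6.79
- IN = √61
After 2 steps:
- AH ≈ 17.22
- ∠AIN = 26.33°
- ∠AKI = 110.38°
- ∠ANI = 93.67°
- ∠IAK = 24.62°
After 3 steps:
- ∠AHK = 11.37°
- ∠HAK = 18.63°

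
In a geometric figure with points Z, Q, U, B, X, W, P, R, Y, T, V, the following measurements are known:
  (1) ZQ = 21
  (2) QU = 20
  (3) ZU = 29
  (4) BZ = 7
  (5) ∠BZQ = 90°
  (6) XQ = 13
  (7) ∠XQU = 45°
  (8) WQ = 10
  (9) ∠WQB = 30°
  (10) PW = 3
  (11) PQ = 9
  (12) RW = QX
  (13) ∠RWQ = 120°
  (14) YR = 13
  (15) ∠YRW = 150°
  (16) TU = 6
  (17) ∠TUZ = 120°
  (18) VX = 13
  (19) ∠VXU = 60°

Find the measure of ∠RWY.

From the given relations: RW = QX = 13.
Step 1: By the law of cosines on triangle WRY: WY² = 13² + 13² − 2·13·13·cos(150°) = 630.72, so WY ≈ 25.11.
Step 2: By the inverse law of cosines on triangle RWY: cos(∠RWY) = (13² + 25.11² − 13²) / (2·13·25.11) = 630.72/652.97 = 0.9659, so ∠RWY = 15°.

Therefore, the measure of angle ∠RWY = 15°.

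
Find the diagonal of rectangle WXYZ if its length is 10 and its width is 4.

Using the Pythagorean theorem:
d² = 10² + 4² = 100 + 16 = 116
d = sqrt(116) = 2*sqrt(29)

2*sqrt(29)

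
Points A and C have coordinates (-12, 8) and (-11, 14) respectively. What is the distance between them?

d = sqrt((1)^2 + (6)^2) = sqrt(37)

sqrt(37)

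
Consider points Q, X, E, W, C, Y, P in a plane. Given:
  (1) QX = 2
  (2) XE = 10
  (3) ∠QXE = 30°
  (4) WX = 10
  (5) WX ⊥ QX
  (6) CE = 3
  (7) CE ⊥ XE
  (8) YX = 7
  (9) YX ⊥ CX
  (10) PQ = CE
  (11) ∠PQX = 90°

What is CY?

Step 1: By the law of cosines on triangle CEX: CX² = 3² + 10² − 2·3·10·cos(90°) = 109, so CX = √109.
Step 2: By the law of cosines on triangle CXY: CY² = √109² + 7² − 2·√109·7·cos(90°) = 158, so CY = √158.

Therefore, the length of CY = √158.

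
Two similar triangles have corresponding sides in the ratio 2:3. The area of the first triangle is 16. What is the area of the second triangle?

For similar figures, the area ratio equals the square of the side ratio.
Side ratio (the first triangle to the second triangle) = 2:3, so area ratio = 2^2:3^2 = 4:9.
If the area of the first triangle is 16, then the area of the second triangle = 16 * (9/4) = 36.

36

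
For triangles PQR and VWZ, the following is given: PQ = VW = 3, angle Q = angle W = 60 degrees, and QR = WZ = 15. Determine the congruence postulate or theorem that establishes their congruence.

The given information provides:
PQ = VW = 3, angle Q = angle W = 60 degrees, and QR = WZ = 15
This matches the SAS congruence theorem.
Two pairs of corresponding sides and the included angle are equal (Side-Angle-Side).

SAS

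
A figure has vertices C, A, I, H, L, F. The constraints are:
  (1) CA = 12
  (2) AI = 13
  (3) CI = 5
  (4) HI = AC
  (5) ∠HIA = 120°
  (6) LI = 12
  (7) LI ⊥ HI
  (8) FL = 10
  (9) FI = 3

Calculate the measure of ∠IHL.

From the given relations: HI = AC = 12.
Step 1: By the law of cosines on triangle HIL: HL² = 12² + 12² − 2·12·12·cos(90°) = 288, so HL = 12·√2.
Step 2: By the inverse law of cosines on triangle IHL: cos(∠IHL) = (12² + (12·√2)² − 12²) / (2·12·12·√2) = 288/407.29 = 0.7071, so ∠IHL = 45°.

Therefore, the measure of angle ∠IHL = 45°.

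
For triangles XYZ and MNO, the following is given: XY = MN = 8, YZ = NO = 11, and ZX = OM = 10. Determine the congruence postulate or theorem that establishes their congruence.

The given information matches SSS: All three pairs of corresponding sides are equal (Side-Side-Side).

SSS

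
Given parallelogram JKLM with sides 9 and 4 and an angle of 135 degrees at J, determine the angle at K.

Consecutive angles are supplementary: angle K = 180 - 135 = 45 degrees.

45 degrees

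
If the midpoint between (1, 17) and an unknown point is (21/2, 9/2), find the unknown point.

Using the midpoint formula: M = ((x1 + x2)/2, (y1 + y2)/2)
We know M = (21/2, 9/2) and P = (1, 17)
For x: 21/2 = (1 + x2)/2, so x2 = 2*21/2 - 1 = 20
For y: 9/2 = (17 + y2)/2, so y2 = 2*9/2 - 17 = -8
Q = (20, -8)

(20, -8)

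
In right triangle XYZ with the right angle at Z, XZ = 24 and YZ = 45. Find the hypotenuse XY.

XY = sqrt(24^2 + 45^2) = sqrt(2601) = 51

51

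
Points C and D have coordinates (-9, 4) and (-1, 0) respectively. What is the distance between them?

The horizontal distance is |-1 - -9| = 8 and the vertical distance is |0 - 4| = 4.
By the Pythagorean theorem, d = sqrt(8^2 + 4^2) = sqrt(80) = 4*sqrt(5).

4*sqrt(5)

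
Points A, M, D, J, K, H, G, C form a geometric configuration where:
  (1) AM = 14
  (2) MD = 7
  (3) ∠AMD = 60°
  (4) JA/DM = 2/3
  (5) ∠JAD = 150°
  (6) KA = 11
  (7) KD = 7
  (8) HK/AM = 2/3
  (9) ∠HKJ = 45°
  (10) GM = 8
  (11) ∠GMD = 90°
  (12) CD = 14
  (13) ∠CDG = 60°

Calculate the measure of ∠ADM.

Step 1: By the law of cosines on triangle DMA: DA² = 7² + 14² − 2·7·14·cos(60°) = 147, so DA = 7·√3.
Step 2: By the inverse law of cosines on triangle ADM: cos(∠ADM) = ((7·√3)² + 7² − 14²) / (2·7·√3·7) = 0/169.74 = 0, so ∠ADM = 90°.

Therefore, the measure of angle ∠ADM = 90°.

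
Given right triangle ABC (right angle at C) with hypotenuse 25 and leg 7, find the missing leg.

By the Pythagorean theorem: BC^2 = AB^2 - AC^2
BC^2 = 25^2 - 7^2 = 625 - 49 = 576
BC = sqrt(576) = 24

24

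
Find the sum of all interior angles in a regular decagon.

The sum of interior angles of an n-sided polygon is (n - 2) * 180.
For n = 10: (10 - 2) * 180 = 8 * 180 = 1440 degrees.

1440 degrees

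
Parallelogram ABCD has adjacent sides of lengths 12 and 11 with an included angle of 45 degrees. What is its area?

Area = 12 * 11 * sin(45°) = 132 * sqrt(2)/2 = 66*sqrt(2)

66*sqrt(2)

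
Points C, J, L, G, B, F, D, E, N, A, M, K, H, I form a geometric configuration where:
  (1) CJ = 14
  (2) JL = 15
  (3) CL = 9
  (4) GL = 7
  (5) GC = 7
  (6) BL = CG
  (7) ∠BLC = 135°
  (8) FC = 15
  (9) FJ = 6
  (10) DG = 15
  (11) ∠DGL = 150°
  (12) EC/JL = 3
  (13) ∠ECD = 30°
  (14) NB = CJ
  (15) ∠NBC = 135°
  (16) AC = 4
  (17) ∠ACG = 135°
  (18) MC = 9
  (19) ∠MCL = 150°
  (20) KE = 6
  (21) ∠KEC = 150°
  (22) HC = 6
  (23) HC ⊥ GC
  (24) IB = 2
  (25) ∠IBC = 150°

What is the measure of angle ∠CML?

Step 1: By the law of cosines on triangle MCL: ML² = 9² + 9² − 2·9·9·cos(150°) = 302.3, so ML ≈ 17.39.
Step 2: By the inverse law of cosines on triangle CML: cos(∠CML) = (9² + 17.39² − 9²) / (2·9·17.39) = 302.3/312.96 = 0.9659, so ∠CML = 15°.

Therefore, the measure of angle ∠CML = 15°.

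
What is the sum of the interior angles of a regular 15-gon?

The sum of interior angles of an n-sided polygon is (n - 2) * 180.
For n = 15: (15 - 2) * 180 = 13 * 180 = 2340 degrees.

2340 degrees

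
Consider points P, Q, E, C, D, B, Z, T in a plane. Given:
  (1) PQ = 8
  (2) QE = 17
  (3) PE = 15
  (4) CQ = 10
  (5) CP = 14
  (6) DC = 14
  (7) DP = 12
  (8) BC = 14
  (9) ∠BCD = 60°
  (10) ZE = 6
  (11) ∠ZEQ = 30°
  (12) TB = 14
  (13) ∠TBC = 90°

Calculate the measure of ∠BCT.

Step 1: By the law of cosines on triangle CBT: CT² = 14² + 14² − 2·14·14·cos(90°) = 392, so CT = 14·√2.
Step 2: By the inverse law of cosines on triangle BCT: cos(∠BCT) = (14² + (14·√2)² − 14²) / (2·14·14·√2) = 392/554.37 = 0.7071, so ∠BCT = 45°.

Therefore, the measure of angle ∠BCT = 45°.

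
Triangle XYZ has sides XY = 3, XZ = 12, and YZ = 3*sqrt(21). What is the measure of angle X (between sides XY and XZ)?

cos(X) = (3² + 12² - (3*sqrt(21))²) / (2 × 3 × 12) = -1/2, so X = arccos(-1/2) = 120°.

120°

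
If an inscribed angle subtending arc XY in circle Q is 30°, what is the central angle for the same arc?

Central angle = 2 × 30° = 60° (inscribed angle theorem).

60°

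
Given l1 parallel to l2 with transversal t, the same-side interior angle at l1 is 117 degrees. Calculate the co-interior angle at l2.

Co-interior angles sum to 180: 180 - 117 = 63 degrees.

63 degrees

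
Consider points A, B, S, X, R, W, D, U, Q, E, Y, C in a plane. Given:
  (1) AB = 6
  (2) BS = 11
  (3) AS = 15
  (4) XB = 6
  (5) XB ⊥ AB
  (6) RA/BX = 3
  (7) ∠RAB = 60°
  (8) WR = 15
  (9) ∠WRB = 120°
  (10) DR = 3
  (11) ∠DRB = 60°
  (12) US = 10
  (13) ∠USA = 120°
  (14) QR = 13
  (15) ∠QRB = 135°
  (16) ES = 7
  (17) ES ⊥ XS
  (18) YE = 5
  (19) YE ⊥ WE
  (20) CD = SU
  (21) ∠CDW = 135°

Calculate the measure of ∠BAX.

Step 1: By the law of cosines on triangle ABX: AX² = 6² + 6² − 2·6·6·cos(90°) = 72, so AX = 6·√2.
Step 2: By the inverse law of cosines on triangle BAX: cos(∠BAX) = (6² + (6·√2)² − 6²) / (2·6·6·√2) = 72/101.82 = 0.7071, so ∠BAX = 45°.

Therefore, the measure of angle ∠BAX = 45°.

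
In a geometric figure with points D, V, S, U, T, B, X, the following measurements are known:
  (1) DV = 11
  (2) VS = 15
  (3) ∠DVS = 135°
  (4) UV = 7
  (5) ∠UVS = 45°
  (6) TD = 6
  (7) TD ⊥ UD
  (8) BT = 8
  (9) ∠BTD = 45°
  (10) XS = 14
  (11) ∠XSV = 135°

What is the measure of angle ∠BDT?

Step 1: By the law of cosines on triangle DTB: DB² = 6² + 8² − 2·6·8·cos(45°) = 32.12, so DB ≈ 5.67.
Step 2: By the inverse law of cosines on triangle BDT: cos(∠BDT) = (5.67² + 6² − 8²) / (2·5.67·6) = 4.12/68.01 = 0.0605, so ∠BDT = 86.53°.

Therefore, the measure of angle ∠BDT = 86.53°.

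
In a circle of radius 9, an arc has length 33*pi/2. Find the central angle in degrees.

Arc length L = 2πr × θ/360, so θ = 360L / (2πr).
θ = 360 × 33*pi/2 / (2π × 9)
θ = 330°
θ = 330°

330°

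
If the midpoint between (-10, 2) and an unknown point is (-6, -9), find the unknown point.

Using the midpoint formula: M = ((x1 + x2)/2, (y1 + y2)/2)
We know M = (-6, -9) and D = (-10, 2)
For x: -6 = (-10 + x2)/2, so x2 = 2*-6 - -10 = -2
For y: -9 = (2 + y2)/2, so y2 = 2*-9 - 2 = -20
B = (-2, -20)

(-2, -20)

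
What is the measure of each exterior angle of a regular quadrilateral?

Each exterior angle of a regular n-gon is 360 / n.
For n = 4: 360 / 4 = 90 degrees.

90 degrees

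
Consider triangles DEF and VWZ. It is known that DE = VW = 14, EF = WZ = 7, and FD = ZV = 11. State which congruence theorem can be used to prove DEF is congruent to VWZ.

The given information provides:
DE = VW = 14, EF = WZ = 7, and FD = ZV = 11
This matches the SSS congruence theorem.
All three pairs of corresponding sides are equal (Side-Side-Side).

SSS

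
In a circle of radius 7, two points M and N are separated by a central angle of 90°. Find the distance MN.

Chord length = 2r sin(θ/2)
= 2 × 7 × sin(90°/2)
= 2 × 7 × sin(45°)
= 7*sqrt(2)

7*sqrt(2)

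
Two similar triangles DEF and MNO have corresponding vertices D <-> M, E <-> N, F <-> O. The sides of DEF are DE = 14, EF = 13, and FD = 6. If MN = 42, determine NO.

Since the triangles are similar, the ratio of corresponding sides is constant.
Scale factor k = MN / DE = 42 / 14 = 3
NO = k * EF = 3 * 13 = 39

39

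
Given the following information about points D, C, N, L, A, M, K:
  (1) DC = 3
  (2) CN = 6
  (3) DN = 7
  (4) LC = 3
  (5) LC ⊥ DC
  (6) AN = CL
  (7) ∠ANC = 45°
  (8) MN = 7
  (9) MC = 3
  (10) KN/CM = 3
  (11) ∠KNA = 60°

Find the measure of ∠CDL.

Step 1: By the law of cosines on triangle DCL: DL² = 3² + 3² − 2·3·3·cos(90°) = 18, so DL = 3·√2.
Step 2: By the inverse law of cosines on triangle CDL: cos(∠CDL) = (3² + (3·√2)² − 3²) / (2·3·3·√2) = 18/25.46 = 0.7071, so ∠CDL = 45°.

Therefore, the measure of angle ∠CDL = 45°.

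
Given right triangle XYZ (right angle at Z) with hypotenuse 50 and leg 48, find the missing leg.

YZ = sqrt(50^2 - 48^2) = sqrt(196) = 14

14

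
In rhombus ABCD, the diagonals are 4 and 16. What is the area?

Area = (4 * 16) / 2 = 64 / 2 = 32

32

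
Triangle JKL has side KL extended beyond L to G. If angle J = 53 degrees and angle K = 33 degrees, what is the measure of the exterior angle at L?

By the exterior angle theorem, an exterior angle of a triangle equals the sum of the two remote interior angles.
Exterior angle = angle J + angle K
Exterior angle = 53 + 33 = 86 degrees

86 degrees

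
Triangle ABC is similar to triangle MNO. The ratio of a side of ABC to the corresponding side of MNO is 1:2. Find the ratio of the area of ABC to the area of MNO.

Area scales with the square of linear dimensions. If every length is multiplied by 1/2, then the area is multiplied by (1/2)^2 = 1/4.
The area ratio is 1:4.

1:4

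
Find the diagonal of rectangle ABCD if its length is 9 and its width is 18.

Using the Pythagorean theorem:
d² = 9² + 18² = 81 + 324 = 405
d = sqrt(405) = 9*sqrt(5)

9*sqrt(5)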